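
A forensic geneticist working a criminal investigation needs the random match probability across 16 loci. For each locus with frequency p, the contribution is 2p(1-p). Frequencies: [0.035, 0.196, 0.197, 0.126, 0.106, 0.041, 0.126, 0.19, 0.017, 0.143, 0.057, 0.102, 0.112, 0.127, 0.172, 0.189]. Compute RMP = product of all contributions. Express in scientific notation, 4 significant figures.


Computing RMP for 16 loci:
Locus 1: 2 * 0.035 * 0.965 = 0.06755
Locus 2: 2 * 0.196 * 0.804 = 0.315168
Locus 3: 2 * 0.197 * 0.803 = 0.316382
Locus 4: 2 * 0.126 * 0.874 = 0.220248
Locus 5: 2 * 0.106 * 0.894 = 0.189528
Locus 6: 2 * 0.041 * 0.959 = 0.078638
Locus 7: 2 * 0.126 * 0.874 = 0.220248
Locus 8: 2 * 0.19 * 0.81 = 0.3078
Locus 9: 2 * 0.017 * 0.983 = 0.033422
Locus 10: 2 * 0.143 * 0.857 = 0.245102
Locus 11: 2 * 0.057 * 0.943 = 0.107502
Locus 12: 2 * 0.102 * 0.898 = 0.183192
Locus 13: 2 * 0.112 * 0.888 = 0.198912
Locus 14: 2 * 0.127 * 0.873 = 0.221742
Locus 15: 2 * 0.172 * 0.828 = 0.284832
Locus 16: 2 * 0.189 * 0.811 = 0.306558
RMP = 9.313e-13

9.313e-13


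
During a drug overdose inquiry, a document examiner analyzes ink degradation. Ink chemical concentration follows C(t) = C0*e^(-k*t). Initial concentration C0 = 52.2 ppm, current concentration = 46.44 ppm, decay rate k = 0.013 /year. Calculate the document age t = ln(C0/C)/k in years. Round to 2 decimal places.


Document age estimation:
C0/C = 52.2 / 46.44 = 1.124031
ln(C0/C) = 0.116921
t = 0.116921 / 0.013 = 8.99 years

8.99


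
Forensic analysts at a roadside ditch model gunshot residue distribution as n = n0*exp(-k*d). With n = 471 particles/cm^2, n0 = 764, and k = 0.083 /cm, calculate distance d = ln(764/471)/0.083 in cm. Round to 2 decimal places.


GSR distance calculation:
n0/n = 764 / 471 = 1.622081
ln(n0/n) = 0.48371
d = 0.48371 / 0.083 = 5.83 cm

5.83


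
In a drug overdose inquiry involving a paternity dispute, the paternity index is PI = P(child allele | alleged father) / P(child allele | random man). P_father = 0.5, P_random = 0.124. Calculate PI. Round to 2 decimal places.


Paternity Index calculation:
PI = P(allele|father) / P(allele|random)
PI = 0.5 / 0.124
PI = 4.03

4.03


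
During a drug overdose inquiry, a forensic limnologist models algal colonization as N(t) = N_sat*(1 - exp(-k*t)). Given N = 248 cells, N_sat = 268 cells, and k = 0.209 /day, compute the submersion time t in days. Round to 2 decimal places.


PMSI from diatom colonization curve:
N / N_sat = 248 / 268 = 0.925373
1 - N/N_sat = 0.074627
ln(1 - N/N_sat) = -2.595253
t = -ln(1 - N/N_sat) / k = -(-2.595253) / 0.209 = 12.42 days

12.42


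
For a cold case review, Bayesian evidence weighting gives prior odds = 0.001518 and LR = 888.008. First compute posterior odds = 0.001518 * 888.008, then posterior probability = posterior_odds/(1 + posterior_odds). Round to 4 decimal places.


Bayesian evidence evaluation:
Posterior odds = prior_odds * LR = 0.001518 * 888.008 = 1.347996
Posterior probability = posterior_odds / (1 + posterior_odds)
= 1.347996 / (1 + 1.347996)
= 1.347996 / 2.347996
= 0.5741

0.5741


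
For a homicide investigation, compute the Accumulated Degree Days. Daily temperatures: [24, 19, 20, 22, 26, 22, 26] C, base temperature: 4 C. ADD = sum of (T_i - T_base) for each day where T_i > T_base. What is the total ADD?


Computing ADD day by day:
Day 1: max(0, 24 - 4) = 20
Day 2: max(0, 19 - 4) = 15
Day 3: max(0, 20 - 4) = 16
Day 4: max(0, 22 - 4) = 18
Day 5: max(0, 26 - 4) = 22
Day 6: max(0, 22 - 4) = 18
Day 7: max(0, 26 - 4) = 22
Total ADD = 131

131


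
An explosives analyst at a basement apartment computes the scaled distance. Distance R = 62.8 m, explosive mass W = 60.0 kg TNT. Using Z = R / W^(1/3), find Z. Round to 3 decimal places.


Scaled distance calculation:
W^(1/3) = 60.0^(1/3) = 3.914868
Z = R / W^(1/3) = 62.8 / 3.914868
Z = 16.041 m/kg^(1/3)

16.041


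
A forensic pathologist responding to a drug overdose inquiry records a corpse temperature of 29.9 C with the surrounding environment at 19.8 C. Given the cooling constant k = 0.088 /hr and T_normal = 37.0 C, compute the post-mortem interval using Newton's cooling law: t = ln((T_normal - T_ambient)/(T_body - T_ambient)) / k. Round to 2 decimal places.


Using Newton's law of cooling:
t = ln((T_normal - T_ambient) / (T_body - T_ambient)) / k
T_normal - T_ambient = 17.2
T_body - T_ambient = 10.1
Ratio = 1.70297
ln(ratio) = 0.532374
t = 0.532374 / 0.088 = 6.05 hours

6.05


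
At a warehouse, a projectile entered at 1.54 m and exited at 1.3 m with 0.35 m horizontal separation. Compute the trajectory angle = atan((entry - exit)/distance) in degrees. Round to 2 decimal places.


Bullet trajectory angle:
Height difference = 1.54 - 1.3 = 0.24 m
angle = atan(0.24 / 0.35)
angle = atan(0.685714)
angle = 34.44 degrees

34.44


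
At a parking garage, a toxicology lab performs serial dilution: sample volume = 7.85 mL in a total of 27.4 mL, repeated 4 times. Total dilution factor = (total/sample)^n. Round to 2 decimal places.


Dilution factor calculation:
Single dilution = V_total / V_sample = 27.4 / 7.85 ≈ 3.490446
Number of dilutions = 4
Total DF = (27.4 / 7.85)^4 (full precision, rounded at the end) = 148.43

148.43


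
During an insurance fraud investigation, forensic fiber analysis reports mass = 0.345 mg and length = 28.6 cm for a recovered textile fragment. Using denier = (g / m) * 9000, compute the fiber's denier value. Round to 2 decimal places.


Denier calculation:
Mass in grams = 0.345 mg / 1000 = 0.000345 g
Length in meters = 28.6 cm / 100 = 0.286 m
Linear density = mass / length = 0.000345 / 0.286 = 0.00120629 g/m
Denier = (g/m) * 9000 = 0.00120629 * 9000 = 10.86

10.86


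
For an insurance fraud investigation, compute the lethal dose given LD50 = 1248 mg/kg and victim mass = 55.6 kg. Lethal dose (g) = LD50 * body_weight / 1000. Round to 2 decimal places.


Lethal dose calculation:
Lethal dose = LD50 * body_weight / 1000
= 1248 * 55.6 / 1000
= 69388.8 / 1000
= 69.39 g

69.39


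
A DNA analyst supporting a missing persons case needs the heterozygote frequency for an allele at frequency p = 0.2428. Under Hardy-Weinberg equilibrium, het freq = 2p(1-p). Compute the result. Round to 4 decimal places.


Hardy-Weinberg heterozygote frequency:
q = 1 - p = 1 - 0.2428 = 0.7572
2pq = 2 * 0.2428 * 0.7572 = 0.3677

0.3677


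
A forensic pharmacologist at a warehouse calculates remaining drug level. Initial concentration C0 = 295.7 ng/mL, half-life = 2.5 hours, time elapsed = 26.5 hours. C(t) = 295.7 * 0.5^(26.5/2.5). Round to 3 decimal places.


Drug concentration decay:
Number of half-lives = t / t_half = 26.5 / 2.5 = 10.6
Decay factor = 0.5^10.6 = 0.00064429
C(t) = 295.7 * 0.00064429 = 0.191 ng/mL

0.191


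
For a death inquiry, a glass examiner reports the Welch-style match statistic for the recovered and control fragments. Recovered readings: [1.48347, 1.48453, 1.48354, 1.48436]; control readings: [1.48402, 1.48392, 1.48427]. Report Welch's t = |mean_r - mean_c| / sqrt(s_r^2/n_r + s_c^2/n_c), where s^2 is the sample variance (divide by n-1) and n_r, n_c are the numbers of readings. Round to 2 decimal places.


Welch's t-criterion for glass RI comparison:
Recovered mean = sum / n_r = 5.9359 / 4 = 1.483975
Control mean = sum / n_c = 4.45221 / 3 = 1.48407
Recovered sample variance s_r^2 = 3.00167e-07
Control sample variance s_c^2 = 3.25e-08
Welch SE (unpooled) = sqrt(s_r^2/n_r + s_c^2/n_c) = sqrt(7.50417e-08 + 1.08333e-08) = sqrt(8.5875e-08) = 0.000293044
|mean_r - mean_c| = 9.5e-05
t = 9.5e-05 / 0.000293044 = 0.32

0.32


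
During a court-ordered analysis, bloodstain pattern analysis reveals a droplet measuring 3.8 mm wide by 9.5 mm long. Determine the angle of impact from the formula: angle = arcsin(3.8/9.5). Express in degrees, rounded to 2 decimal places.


Blood spatter impact angle calculation:
width / length = 3.8 / 9.5 = 0.4
angle = arcsin(0.4)
angle = 23.58 degrees

23.58


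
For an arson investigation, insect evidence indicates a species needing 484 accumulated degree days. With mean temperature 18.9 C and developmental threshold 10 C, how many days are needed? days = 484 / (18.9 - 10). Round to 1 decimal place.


Insect development time:
Effective temperature = avg_temp - T_base = 18.9 - 10 = 8.9 C
Days = ADD / effective_temp = 484 / 8.9 = 54.4 days

54.4


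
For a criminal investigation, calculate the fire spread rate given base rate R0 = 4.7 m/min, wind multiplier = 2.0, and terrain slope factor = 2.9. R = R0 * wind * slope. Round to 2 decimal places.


Fire spread rate calculation:
R = R0 * wind_factor * slope_factor
= 4.7 * 2.0 * 2.9
= 9.4 * 2.9
= 27.26 m/min

27.26


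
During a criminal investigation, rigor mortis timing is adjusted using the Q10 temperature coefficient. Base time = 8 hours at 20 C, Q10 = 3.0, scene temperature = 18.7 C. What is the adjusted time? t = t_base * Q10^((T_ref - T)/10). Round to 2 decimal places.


Rigor mortis time adjustment:
Exponent = (T_ref - T_actual) / 10 = (20 - 18.7) / 10 = 0.13
Q10 factor = 3.0^0.13 = 1.15352
t_adjusted = 8 * 1.15352 = 9.23 hours

9.23


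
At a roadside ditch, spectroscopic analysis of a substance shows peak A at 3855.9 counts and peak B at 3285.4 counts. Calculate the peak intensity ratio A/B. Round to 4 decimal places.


Spectral peak ratio:
Peak A = 3855.9 counts
Peak B = 3285.4 counts
Ratio = 3855.9 / 3285.4 = 1.1736

1.1736


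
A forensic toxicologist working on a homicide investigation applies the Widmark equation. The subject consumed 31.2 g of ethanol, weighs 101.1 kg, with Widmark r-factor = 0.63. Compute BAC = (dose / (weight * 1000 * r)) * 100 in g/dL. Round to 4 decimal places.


Applying the Widmark formula:
BAC = (dose_g / (body_wt * 1000 * r)) * 100
Denominator = 101.1 * 1000 * 0.63 = 63693
BAC = (31.2 / 63693) * 100
BAC = 0.0490 g/dL

0.0490


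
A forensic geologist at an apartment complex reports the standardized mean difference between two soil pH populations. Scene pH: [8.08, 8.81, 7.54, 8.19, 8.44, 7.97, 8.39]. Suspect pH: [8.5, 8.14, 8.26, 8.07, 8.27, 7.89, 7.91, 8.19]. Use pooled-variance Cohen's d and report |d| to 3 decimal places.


Pooled-variance Cohen's d for soil pH comparison:
Scene mean = 57.42 / 7 = 8.202857
Suspect mean = 65.23 / 8 = 8.15375
Scene sample variance s_s^2 = 0.161457
Suspect sample variance s_c^2 = 0.040312
Pooled variance = ((n_s-1)*s_s^2 + (n_c-1)*s_c^2) / (n_s + n_c - 2) = 0.096225
Pooled SD = sqrt(0.096225) = 0.310202
Mean difference = 0.049107
|d| = |0.049107| / 0.310202 = 0.158

0.158


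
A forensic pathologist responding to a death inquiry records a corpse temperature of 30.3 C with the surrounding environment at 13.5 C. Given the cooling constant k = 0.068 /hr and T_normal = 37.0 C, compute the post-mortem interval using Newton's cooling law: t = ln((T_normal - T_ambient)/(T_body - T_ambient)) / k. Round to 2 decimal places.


Using Newton's law of cooling:
t = ln((T_normal - T_ambient) / (T_body - T_ambient)) / k
T_normal - T_ambient = 23.5
T_body - T_ambient = 16.8
Ratio = 1.39881
ln(ratio) = 0.335622
t = 0.335622 / 0.068 = 4.94 hours

4.94


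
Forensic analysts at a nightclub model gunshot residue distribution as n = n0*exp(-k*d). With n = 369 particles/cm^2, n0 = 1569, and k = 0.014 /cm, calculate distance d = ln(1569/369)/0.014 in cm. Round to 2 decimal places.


GSR distance calculation:
n0/n = 1569 / 369 = 4.252033
ln(n0/n) = 1.447397
d = 1.447397 / 0.014 = 103.39 cm

103.39


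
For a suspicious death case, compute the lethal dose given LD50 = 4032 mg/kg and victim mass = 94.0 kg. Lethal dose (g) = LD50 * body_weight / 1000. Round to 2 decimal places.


Lethal dose calculation:
Lethal dose = LD50 * body_weight / 1000
= 4032 * 94.0 / 1000
= 379008 / 1000
= 379.01 g

379.01


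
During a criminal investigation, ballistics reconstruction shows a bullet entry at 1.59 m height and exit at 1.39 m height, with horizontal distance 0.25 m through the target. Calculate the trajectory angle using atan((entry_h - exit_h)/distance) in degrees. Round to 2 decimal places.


Bullet trajectory angle:
Height difference = 1.59 - 1.39 = 0.2 m
angle = atan(0.2 / 0.25)
angle = atan(0.8)
angle = 38.66 degrees

38.66


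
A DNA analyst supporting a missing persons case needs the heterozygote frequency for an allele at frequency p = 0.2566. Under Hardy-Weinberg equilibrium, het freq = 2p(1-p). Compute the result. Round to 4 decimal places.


Hardy-Weinberg heterozygote frequency:
q = 1 - p = 1 - 0.2566 = 0.7434
2pq = 2 * 0.2566 * 0.7434 = 0.3815

0.3815


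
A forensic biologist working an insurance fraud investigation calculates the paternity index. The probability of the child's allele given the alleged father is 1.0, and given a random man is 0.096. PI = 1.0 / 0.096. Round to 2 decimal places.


Paternity Index calculation:
PI = P(allele|father) / P(allele|random)
PI = 1.0 / 0.096
PI = 10.42

10.42


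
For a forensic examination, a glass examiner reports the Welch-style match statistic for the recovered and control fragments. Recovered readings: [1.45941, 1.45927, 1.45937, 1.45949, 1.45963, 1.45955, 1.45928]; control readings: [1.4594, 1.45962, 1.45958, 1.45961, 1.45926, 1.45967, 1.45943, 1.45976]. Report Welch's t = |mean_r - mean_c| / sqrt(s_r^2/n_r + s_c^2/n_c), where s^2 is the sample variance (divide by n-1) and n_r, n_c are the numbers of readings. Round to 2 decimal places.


Welch's t-criterion for glass RI comparison:
Recovered mean = sum / n_r = 10.216 / 7 = 1.4594286
Control mean = sum / n_c = 11.67633 / 8 = 1.4595413
Recovered sample variance s_r^2 = 1.83476e-08
Control sample variance s_c^2 = 2.68982e-08
Welch SE (unpooled) = sqrt(s_r^2/n_r + s_c^2/n_c) = sqrt(2.62109e-09 + 3.36228e-09) = sqrt(5.98337e-09) = 7.73522e-05
|mean_r - mean_c| = 0.000112679
t = 0.000112679 / 7.73522e-05 = 1.46

1.46


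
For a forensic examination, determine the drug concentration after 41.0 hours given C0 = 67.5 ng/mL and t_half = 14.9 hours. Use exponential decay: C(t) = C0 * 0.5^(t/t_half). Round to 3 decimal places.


Drug concentration decay:
Number of half-lives = t / t_half = 41.0 / 14.9 = 2.751678
Decay factor = 0.5^2.751678 = 0.14847809
C(t) = 67.5 * 0.14847809 = 10.022 ng/mL

10.022


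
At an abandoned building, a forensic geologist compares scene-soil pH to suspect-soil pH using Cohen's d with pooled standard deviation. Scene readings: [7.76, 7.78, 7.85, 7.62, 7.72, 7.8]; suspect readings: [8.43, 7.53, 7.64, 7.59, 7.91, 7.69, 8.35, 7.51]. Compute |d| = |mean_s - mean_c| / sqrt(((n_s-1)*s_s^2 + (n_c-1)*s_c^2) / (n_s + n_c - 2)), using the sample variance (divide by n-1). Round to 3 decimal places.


Pooled-variance Cohen's d for soil pH comparison:
Scene mean = 46.53 / 6 = 7.755
Suspect mean = 62.65 / 8 = 7.83125
Scene sample variance s_s^2 = 0.00623
Suspect sample variance s_c^2 = 0.134641
Pooled variance = ((n_s-1)*s_s^2 + (n_c-1)*s_c^2) / (n_s + n_c - 2) = 0.081136
Pooled SD = sqrt(0.081136) = 0.284844
Mean difference = -0.07625
|d| = |-0.07625| / 0.284844 = 0.268

0.268


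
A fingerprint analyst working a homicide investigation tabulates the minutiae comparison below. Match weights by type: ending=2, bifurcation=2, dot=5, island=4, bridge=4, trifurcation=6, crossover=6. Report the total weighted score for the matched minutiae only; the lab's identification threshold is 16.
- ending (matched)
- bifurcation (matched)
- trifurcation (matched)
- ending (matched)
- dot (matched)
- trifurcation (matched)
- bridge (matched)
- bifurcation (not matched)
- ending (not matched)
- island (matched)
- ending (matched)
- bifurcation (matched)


Weighted minutiae match score:
  ending: matched, +2 (running total 2)
  bifurcation: matched, +2 (running total 4)
  trifurcation: matched, +6 (running total 10)
  ending: matched, +2 (running total 12)
  dot: matched, +5 (running total 17)
  trifurcation: matched, +6 (running total 23)
  bridge: matched, +4 (running total 27)
  bifurcation: not matched, +0
  ending: not matched, +0
  island: matched, +4 (running total 31)
  ending: matched, +2 (running total 33)
  bifurcation: matched, +2 (running total 35)
Total score = 35
Threshold = 16; verdict = identification

35


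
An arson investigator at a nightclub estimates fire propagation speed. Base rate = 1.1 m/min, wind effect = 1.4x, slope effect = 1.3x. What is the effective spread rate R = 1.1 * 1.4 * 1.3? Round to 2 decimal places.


Fire spread rate calculation:
R = R0 * wind_factor * slope_factor
= 1.1 * 1.4 * 1.3
= 1.54 * 1.3
= 2.00 m/min

2.00


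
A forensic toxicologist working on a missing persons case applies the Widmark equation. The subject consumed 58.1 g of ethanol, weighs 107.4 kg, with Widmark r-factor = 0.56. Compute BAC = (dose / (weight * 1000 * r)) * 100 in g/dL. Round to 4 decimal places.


Applying the Widmark formula:
BAC = (dose_g / (body_wt * 1000 * r)) * 100
Denominator = 107.4 * 1000 * 0.56 = 60144
BAC = (58.1 / 60144) * 100
BAC = 0.0966 g/dL

0.0966


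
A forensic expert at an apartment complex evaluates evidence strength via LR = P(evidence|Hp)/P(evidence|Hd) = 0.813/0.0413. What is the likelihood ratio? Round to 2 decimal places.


Likelihood ratio calculation:
LR = P(E|Hp) / P(E|Hd)
LR = 0.813 / 0.0413
LR = 19.69

19.69


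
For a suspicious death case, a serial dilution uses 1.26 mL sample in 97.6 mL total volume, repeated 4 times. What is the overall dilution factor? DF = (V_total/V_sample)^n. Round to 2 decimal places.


Dilution factor calculation:
Single dilution = V_total / V_sample = 97.6 / 1.26 ≈ 77.460317
Number of dilutions = 4
Total DF = (97.6 / 1.26)^4 (full precision, rounded at the end) = 36001209.38

36001209.38


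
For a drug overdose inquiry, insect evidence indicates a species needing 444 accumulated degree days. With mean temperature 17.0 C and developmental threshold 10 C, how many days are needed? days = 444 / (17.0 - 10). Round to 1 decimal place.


Insect development time:
Effective temperature = avg_temp - T_base = 17.0 - 10 = 7.0 C
Days = ADD / effective_temp = 444 / 7.0 = 63.4 days

63.4


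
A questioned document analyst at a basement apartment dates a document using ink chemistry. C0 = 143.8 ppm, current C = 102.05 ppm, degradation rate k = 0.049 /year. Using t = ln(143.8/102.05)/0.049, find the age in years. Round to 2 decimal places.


Document age estimation:
C0/C = 143.8 / 102.05 = 1.409113
ln(C0/C) = 0.34296
t = 0.34296 / 0.049 = 7.00 years

7.00


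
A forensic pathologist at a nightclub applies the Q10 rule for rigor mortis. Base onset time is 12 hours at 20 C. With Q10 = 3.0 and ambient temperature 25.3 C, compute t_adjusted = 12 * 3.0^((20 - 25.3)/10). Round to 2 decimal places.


Rigor mortis time adjustment:
Exponent = (T_ref - T_actual) / 10 = (20 - 25.3) / 10 = -0.53
Q10 factor = 3.0^-0.53 = 0.55863
t_adjusted = 12 * 0.55863 = 6.70 hours

6.70


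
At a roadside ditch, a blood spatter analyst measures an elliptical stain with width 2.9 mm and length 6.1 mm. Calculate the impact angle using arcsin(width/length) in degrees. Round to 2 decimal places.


Blood spatter impact angle calculation:
width / length = 2.9 / 6.1 = 0.47541
angle = arcsin(0.47541)
angle = 28.39 degrees

28.39


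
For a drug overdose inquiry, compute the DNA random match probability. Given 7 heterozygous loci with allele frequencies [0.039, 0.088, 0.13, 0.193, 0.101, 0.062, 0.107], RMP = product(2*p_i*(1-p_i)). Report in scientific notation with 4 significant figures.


Computing RMP for 7 loci:
Locus 1: 2 * 0.039 * 0.961 = 0.074958
Locus 2: 2 * 0.088 * 0.912 = 0.160512
Locus 3: 2 * 0.13 * 0.87 = 0.2262
Locus 4: 2 * 0.193 * 0.807 = 0.311502
Locus 5: 2 * 0.101 * 0.899 = 0.181598
Locus 6: 2 * 0.062 * 0.938 = 0.116312
Locus 7: 2 * 0.107 * 0.893 = 0.191102
RMP = 3.422e-06

3.422e-06


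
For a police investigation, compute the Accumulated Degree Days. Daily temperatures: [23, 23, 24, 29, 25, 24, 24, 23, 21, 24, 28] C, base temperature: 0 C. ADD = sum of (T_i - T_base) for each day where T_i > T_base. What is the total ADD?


Computing ADD day by day:
Day 1: max(0, 23 - 0) = 23
Day 2: max(0, 23 - 0) = 23
Day 3: max(0, 24 - 0) = 24
Day 4: max(0, 29 - 0) = 29
Day 5: max(0, 25 - 0) = 25
Day 6: max(0, 24 - 0) = 24
Day 7: max(0, 24 - 0) = 24
Day 8: max(0, 23 - 0) = 23
Day 9: max(0, 21 - 0) = 21
Day 10: max(0, 24 - 0) = 24
Day 11: max(0, 28 - 0) = 28
Total ADD = 268

268


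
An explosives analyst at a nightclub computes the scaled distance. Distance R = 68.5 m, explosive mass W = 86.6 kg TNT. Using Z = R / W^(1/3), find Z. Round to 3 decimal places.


Scaled distance calculation:
W^(1/3) = 86.6^(1/3) = 4.424246
Z = R / W^(1/3) = 68.5 / 4.424246
Z = 15.483 m/kg^(1/3)

15.483


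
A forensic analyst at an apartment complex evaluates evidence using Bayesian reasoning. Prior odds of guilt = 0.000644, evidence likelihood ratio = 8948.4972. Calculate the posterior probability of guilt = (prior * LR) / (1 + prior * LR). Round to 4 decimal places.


Bayesian evidence evaluation:
Posterior odds = prior_odds * LR = 0.000644 * 8948.4972 = 5.762832
Posterior probability = posterior_odds / (1 + posterior_odds)
= 5.762832 / (1 + 5.762832)
= 5.762832 / 6.762832
= 0.8521

0.8521


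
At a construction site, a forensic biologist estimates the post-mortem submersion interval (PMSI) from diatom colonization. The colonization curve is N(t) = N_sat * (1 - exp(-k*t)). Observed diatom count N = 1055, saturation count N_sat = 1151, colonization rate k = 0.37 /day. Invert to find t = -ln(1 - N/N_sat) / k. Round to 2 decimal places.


PMSI from diatom colonization curve:
N / N_sat = 1055 / 1151 = 0.916594
1 - N/N_sat = 0.083406
ln(1 - N/N_sat) = -2.484035
t = -ln(1 - N/N_sat) / k = -(-2.484035) / 0.37 = 6.71 days

6.71


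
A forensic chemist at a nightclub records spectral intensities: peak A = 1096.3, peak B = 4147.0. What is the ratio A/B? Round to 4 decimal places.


Spectral peak ratio:
Peak A = 1096.3 counts
Peak B = 4147.0 counts
Ratio = 1096.3 / 4147.0 = 0.2644

0.2644


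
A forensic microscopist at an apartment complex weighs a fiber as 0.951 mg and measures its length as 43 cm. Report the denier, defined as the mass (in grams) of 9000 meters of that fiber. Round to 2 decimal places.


Denier calculation:
Mass in grams = 0.951 mg / 1000 = 0.000951 g
Length in meters = 43 cm / 100 = 0.43 m
Linear density = mass / length = 0.000951 / 0.43 = 0.00221163 g/m
Denier = (g/m) * 9000 = 0.00221163 * 9000 = 19.90

19.90


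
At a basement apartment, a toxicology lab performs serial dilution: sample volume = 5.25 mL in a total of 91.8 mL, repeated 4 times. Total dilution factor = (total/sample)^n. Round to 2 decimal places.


Dilution factor calculation:
Single dilution = V_total / V_sample = 91.8 / 5.25 ≈ 17.485714
Number of dilutions = 4
Total DF = (91.8 / 5.25)^4 (full precision, rounded at the end) = 93483.19

93483.19


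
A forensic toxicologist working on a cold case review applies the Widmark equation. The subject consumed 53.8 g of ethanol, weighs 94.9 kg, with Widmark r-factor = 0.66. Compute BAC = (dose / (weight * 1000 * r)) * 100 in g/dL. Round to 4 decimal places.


Applying the Widmark formula:
BAC = (dose_g / (body_wt * 1000 * r)) * 100
Denominator = 94.9 * 1000 * 0.66 = 62634
BAC = (53.8 / 62634) * 100
BAC = 0.0859 g/dL

0.0859


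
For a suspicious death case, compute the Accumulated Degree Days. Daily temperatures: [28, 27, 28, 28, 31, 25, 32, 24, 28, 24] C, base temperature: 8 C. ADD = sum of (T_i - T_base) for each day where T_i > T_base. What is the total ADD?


Computing ADD day by day:
Day 1: max(0, 28 - 8) = 20
Day 2: max(0, 27 - 8) = 19
Day 3: max(0, 28 - 8) = 20
Day 4: max(0, 28 - 8) = 20
Day 5: max(0, 31 - 8) = 23
Day 6: max(0, 25 - 8) = 17
Day 7: max(0, 32 - 8) = 24
Day 8: max(0, 24 - 8) = 16
Day 9: max(0, 28 - 8) = 20
Day 10: max(0, 24 - 8) = 16
Total ADD = 195

195


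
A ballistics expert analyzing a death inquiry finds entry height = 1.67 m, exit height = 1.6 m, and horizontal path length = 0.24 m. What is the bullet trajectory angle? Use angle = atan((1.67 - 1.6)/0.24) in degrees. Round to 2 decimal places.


Bullet trajectory angle:
Height difference = 1.67 - 1.6 = 0.07 m
angle = atan(0.07 / 0.24)
angle = atan(0.291667)
angle = 16.26 degrees

16.26


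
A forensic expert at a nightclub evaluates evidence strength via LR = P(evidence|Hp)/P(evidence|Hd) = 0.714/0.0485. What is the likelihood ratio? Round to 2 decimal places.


Likelihood ratio calculation:
LR = P(E|Hp) / P(E|Hd)
LR = 0.714 / 0.0485
LR = 14.72

14.72


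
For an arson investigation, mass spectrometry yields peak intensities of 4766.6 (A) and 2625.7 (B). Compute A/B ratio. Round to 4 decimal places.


Spectral peak ratio:
Peak A = 4766.6 counts
Peak B = 2625.7 counts
Ratio = 4766.6 / 2625.7 = 1.8154

1.8154


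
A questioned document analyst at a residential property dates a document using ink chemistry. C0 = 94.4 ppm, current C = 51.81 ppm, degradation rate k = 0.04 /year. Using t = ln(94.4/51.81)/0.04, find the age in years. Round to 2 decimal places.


Document age estimation:
C0/C = 94.4 / 51.81 = 1.822042
ln(C0/C) = 0.599958
t = 0.599958 / 0.04 = 15.00 years

15.00


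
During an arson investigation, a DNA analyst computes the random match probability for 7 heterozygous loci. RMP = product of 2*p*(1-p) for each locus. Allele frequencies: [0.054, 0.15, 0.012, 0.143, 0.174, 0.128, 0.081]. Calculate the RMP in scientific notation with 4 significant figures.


Computing RMP for 7 loci:
Locus 1: 2 * 0.054 * 0.946 = 0.102168
Locus 2: 2 * 0.15 * 0.85 = 0.255
Locus 3: 2 * 0.012 * 0.988 = 0.023712
Locus 4: 2 * 0.143 * 0.857 = 0.245102
Locus 5: 2 * 0.174 * 0.826 = 0.287448
Locus 6: 2 * 0.128 * 0.872 = 0.223232
Locus 7: 2 * 0.081 * 0.919 = 0.148878
RMP = 1.446e-06

1.446e-06


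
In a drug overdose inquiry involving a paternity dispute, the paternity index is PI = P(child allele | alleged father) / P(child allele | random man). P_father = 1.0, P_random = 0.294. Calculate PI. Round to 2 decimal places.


Paternity Index calculation:
PI = P(allele|father) / P(allele|random)
PI = 1.0 / 0.294
PI = 3.40

3.40


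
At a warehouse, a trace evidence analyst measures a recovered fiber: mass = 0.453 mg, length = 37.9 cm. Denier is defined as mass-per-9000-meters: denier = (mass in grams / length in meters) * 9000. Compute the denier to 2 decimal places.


Denier calculation:
Mass in grams = 0.453 mg / 1000 = 0.000453 g
Length in meters = 37.9 cm / 100 = 0.379 m
Linear density = mass / length = 0.000453 / 0.379 = 0.00119525 g/m
Denier = (g/m) * 9000 = 0.00119525 * 9000 = 10.76

10.76


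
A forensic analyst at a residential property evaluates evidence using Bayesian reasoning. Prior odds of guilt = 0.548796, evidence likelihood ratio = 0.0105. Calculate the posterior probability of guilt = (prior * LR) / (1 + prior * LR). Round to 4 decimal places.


Bayesian evidence evaluation:
Posterior odds = prior_odds * LR = 0.548796 * 0.0105 = 0.005762358
Posterior probability = posterior_odds / (1 + posterior_odds)
= 0.005762358 / (1 + 0.005762358)
= 0.005762358 / 1.005762358
= 0.0057

0.0057


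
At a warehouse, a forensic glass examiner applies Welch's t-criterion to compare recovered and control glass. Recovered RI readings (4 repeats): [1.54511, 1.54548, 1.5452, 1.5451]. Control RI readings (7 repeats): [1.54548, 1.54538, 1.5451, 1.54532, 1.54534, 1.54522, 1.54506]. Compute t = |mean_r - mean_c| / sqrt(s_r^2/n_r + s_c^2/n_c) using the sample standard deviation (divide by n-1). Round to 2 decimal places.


Welch's t-criterion for glass RI comparison:
Recovered mean = sum / n_r = 6.18089 / 4 = 1.5452225
Control mean = sum / n_c = 10.8169 / 7 = 1.5452714
Recovered sample variance s_r^2 = 3.14917e-08
Control sample variance s_c^2 = 2.3181e-08
Welch SE (unpooled) = sqrt(s_r^2/n_r + s_c^2/n_c) = sqrt(7.87292e-09 + 3.31156e-09) = sqrt(1.11845e-08) = 0.000105757
|mean_r - mean_c| = 4.89286e-05
t = 4.89286e-05 / 0.000105757 = 0.46

0.46


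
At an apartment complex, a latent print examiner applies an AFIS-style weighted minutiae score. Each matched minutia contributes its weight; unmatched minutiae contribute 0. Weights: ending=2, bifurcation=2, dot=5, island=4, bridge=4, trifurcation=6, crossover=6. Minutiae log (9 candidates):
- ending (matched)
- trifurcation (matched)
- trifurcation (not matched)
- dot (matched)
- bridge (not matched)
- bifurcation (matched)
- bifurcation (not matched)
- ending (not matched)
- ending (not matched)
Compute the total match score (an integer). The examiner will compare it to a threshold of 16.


Weighted minutiae match score:
  ending: matched, +2 (running total 2)
  trifurcation: matched, +6 (running total 8)
  trifurcation: not matched, +0
  dot: matched, +5 (running total 13)
  bridge: not matched, +0
  bifurcation: matched, +2 (running total 15)
  bifurcation: not matched, +0
  ending: not matched, +0
  ending: not matched, +0
Total score = 15
Threshold = 16; verdict = inconclusive

15


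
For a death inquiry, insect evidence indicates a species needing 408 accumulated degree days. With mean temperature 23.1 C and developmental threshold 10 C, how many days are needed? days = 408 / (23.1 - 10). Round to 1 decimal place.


Insect development time:
Effective temperature = avg_temp - T_base = 23.1 - 10 = 13.1 C
Days = ADD / effective_temp = 408 / 13.1 = 31.1 days

31.1


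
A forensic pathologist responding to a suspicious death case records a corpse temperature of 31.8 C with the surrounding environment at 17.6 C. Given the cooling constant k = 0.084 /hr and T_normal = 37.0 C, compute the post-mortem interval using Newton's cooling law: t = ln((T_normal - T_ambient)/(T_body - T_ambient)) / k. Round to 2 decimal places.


Using Newton's law of cooling:
t = ln((T_normal - T_ambient) / (T_body - T_ambient)) / k
T_normal - T_ambient = 19.4
T_body - T_ambient = 14.2
Ratio = 1.366197
ln(ratio) = 0.312031
t = 0.312031 / 0.084 = 3.71 hours

3.71


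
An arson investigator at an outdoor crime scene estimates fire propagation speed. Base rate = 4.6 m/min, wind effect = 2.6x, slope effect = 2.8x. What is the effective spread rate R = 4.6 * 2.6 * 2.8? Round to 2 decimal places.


Fire spread rate calculation:
R = R0 * wind_factor * slope_factor
= 4.6 * 2.6 * 2.8
= 11.96 * 2.8
= 33.49 m/min

33.49


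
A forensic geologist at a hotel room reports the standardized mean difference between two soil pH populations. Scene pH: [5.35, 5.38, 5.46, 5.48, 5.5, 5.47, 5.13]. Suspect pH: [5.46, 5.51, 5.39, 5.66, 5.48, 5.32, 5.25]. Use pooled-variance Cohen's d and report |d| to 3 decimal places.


Pooled-variance Cohen's d for soil pH comparison:
Scene mean = 37.77 / 7 = 5.395714
Suspect mean = 38.07 / 7 = 5.438571
Scene sample variance s_s^2 = 0.016762
Suspect sample variance s_c^2 = 0.018048
Pooled variance = ((n_s-1)*s_s^2 + (n_c-1)*s_c^2) / (n_s + n_c - 2) = 0.017405
Pooled SD = sqrt(0.017405) = 0.131928
Mean difference = -0.042857
|d| = |-0.042857| / 0.131928 = 0.325

0.325


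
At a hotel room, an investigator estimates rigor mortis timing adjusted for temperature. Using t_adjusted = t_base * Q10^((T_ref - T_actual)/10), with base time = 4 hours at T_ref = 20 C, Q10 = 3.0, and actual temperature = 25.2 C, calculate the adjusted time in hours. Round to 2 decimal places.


Rigor mortis time adjustment:
Exponent = (T_ref - T_actual) / 10 = (20 - 25.2) / 10 = -0.52
Q10 factor = 3.0^-0.52 = 0.5648
t_adjusted = 4 * 0.5648 = 2.26 hours

2.26


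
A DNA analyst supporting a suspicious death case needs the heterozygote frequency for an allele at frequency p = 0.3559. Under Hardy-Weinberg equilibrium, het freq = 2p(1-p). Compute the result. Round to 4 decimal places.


Hardy-Weinberg heterozygote frequency:
q = 1 - p = 1 - 0.3559 = 0.6441
2pq = 2 * 0.3559 * 0.6441 = 0.4585

0.4585


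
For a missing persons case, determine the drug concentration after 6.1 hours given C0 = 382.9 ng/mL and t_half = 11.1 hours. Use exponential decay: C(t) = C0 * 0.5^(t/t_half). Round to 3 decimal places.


Drug concentration decay:
Number of half-lives = t / t_half = 6.1 / 11.1 = 0.54955
Decay factor = 0.5^0.54955 = 0.68323321
C(t) = 382.9 * 0.68323321 = 261.610 ng/mL

261.610


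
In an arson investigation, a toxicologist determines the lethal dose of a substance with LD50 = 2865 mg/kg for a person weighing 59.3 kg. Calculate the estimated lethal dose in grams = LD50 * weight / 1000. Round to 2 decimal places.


Lethal dose calculation:
Lethal dose = LD50 * body_weight / 1000
= 2865 * 59.3 / 1000
= 169894.5 / 1000
= 169.89 g

169.89


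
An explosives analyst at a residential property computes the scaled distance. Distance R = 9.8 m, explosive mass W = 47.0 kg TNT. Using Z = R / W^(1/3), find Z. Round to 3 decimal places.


Scaled distance calculation:
W^(1/3) = 47.0^(1/3) = 3.608826
Z = R / W^(1/3) = 9.8 / 3.608826
Z = 2.716 m/kg^(1/3)

2.716


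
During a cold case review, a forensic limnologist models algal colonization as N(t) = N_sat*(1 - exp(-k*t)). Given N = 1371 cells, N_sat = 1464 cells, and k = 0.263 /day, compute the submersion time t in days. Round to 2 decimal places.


PMSI from diatom colonization curve:
N / N_sat = 1371 / 1464 = 0.936475
1 - N/N_sat = 0.063525
ln(1 - N/N_sat) = -2.756322
t = -ln(1 - N/N_sat) / k = -(-2.756322) / 0.263 = 10.48 days

10.48


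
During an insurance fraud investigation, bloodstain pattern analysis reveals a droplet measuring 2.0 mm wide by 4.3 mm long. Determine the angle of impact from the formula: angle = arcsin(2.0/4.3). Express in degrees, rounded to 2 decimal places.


Blood spatter impact angle calculation:
width / length = 2.0 / 4.3 = 0.465116
angle = arcsin(0.465116)
angle = 27.72 degrees

27.72


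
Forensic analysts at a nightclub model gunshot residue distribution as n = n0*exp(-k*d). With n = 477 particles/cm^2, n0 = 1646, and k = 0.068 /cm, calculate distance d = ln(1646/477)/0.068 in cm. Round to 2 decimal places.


GSR distance calculation:
n0/n = 1646 / 477 = 3.450734
ln(n0/n) = 1.238587
d = 1.238587 / 0.068 = 18.21 cm

18.21


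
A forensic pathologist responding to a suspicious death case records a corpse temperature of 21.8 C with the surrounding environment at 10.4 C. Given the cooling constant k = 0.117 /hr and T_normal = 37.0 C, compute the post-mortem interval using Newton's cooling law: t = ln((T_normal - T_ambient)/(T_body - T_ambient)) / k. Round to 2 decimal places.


Using Newton's law of cooling:
t = ln((T_normal - T_ambient) / (T_body - T_ambient)) / k
T_normal - T_ambient = 26.6
T_body - T_ambient = 11.4
Ratio = 2.333333
ln(ratio) = 0.847298
t = 0.847298 / 0.117 = 7.24 hours

7.24


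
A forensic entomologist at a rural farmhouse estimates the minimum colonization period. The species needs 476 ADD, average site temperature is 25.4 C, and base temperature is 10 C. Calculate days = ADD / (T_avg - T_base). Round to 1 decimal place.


Insect development time:
Effective temperature = avg_temp - T_base = 25.4 - 10 = 15.4 C
Days = ADD / effective_temp = 476 / 15.4 = 30.9 days

30.9


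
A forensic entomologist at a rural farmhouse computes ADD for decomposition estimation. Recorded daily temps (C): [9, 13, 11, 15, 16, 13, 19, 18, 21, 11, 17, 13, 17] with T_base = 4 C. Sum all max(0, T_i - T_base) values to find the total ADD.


Computing ADD day by day:
Day 1: max(0, 9 - 4) = 5
Day 2: max(0, 13 - 4) = 9
Day 3: max(0, 11 - 4) = 7
Day 4: max(0, 15 - 4) = 11
Day 5: max(0, 16 - 4) = 12
Day 6: max(0, 13 - 4) = 9
Day 7: max(0, 19 - 4) = 15
Day 8: max(0, 18 - 4) = 14
Day 9: max(0, 21 - 4) = 17
Day 10: max(0, 11 - 4) = 7
Day 11: max(0, 17 - 4) = 13
Day 12: max(0, 13 - 4) = 9
Day 13: max(0, 17 - 4) = 13
Total ADD = 141

141


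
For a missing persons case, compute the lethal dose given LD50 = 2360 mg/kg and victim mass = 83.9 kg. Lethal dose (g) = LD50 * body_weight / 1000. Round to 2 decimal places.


Lethal dose calculation:
Lethal dose = LD50 * body_weight / 1000
= 2360 * 83.9 / 1000
= 198004 / 1000
= 198.00 g

198.00


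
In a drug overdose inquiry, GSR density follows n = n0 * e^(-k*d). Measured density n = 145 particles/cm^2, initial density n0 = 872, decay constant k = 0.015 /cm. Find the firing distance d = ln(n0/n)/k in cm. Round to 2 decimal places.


GSR distance calculation:
n0/n = 872 / 145 = 6.013793
ln(n0/n) = 1.794056
d = 1.794056 / 0.015 = 119.60 cm

119.60


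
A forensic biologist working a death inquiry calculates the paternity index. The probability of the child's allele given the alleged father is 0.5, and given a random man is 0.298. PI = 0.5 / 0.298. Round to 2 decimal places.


Paternity Index calculation:
PI = P(allele|father) / P(allele|random)
PI = 0.5 / 0.298
PI = 1.68

1.68


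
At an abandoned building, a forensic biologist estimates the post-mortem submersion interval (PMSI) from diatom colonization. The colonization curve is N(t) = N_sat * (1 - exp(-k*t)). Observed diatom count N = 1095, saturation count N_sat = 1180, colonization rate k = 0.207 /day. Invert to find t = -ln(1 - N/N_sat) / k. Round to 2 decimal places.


PMSI from diatom colonization curve:
N / N_sat = 1095 / 1180 = 0.927966
1 - N/N_sat = 0.072034
ln(1 - N/N_sat) = -2.630617
t = -ln(1 - N/N_sat) / k = -(-2.630617) / 0.207 = 12.71 days

12.71


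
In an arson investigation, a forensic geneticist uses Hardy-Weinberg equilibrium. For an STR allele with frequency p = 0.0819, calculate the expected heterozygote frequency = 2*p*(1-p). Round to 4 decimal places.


Hardy-Weinberg heterozygote frequency:
q = 1 - p = 1 - 0.0819 = 0.9181
2pq = 2 * 0.0819 * 0.9181 = 0.1504

0.1504


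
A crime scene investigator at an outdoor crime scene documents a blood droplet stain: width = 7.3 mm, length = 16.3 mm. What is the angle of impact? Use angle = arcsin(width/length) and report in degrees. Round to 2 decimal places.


Blood spatter impact angle calculation:
width / length = 7.3 / 16.3 = 0.447853
angle = arcsin(0.447853)
angle = 26.61 degrees

26.61


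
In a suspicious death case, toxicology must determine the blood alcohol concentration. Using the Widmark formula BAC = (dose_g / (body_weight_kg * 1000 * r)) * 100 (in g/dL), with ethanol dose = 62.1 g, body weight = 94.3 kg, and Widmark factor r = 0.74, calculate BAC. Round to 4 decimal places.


Applying the Widmark formula:
BAC = (dose_g / (body_wt * 1000 * r)) * 100
Denominator = 94.3 * 1000 * 0.74 = 69782
BAC = (62.1 / 69782) * 100
BAC = 0.0890 g/dL

0.0890


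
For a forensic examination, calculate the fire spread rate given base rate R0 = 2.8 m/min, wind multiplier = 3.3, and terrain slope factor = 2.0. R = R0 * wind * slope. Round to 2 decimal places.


Fire spread rate calculation:
R = R0 * wind_factor * slope_factor
= 2.8 * 3.3 * 2.0
= 9.24 * 2.0
= 18.48 m/min

18.48


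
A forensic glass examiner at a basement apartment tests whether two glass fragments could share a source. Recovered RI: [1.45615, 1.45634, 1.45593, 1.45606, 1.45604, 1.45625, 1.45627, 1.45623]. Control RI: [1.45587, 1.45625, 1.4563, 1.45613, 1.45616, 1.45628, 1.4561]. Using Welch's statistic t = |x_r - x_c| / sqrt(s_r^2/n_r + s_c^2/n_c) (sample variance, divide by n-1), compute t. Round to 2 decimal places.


Welch's t-criterion for glass RI comparison:
Recovered mean = sum / n_r = 11.64927 / 8 = 1.4561587
Control mean = sum / n_c = 10.19309 / 7 = 1.4561557
Recovered sample variance s_r^2 = 1.92696e-08
Control sample variance s_c^2 = 2.17619e-08
Welch SE (unpooled) = sqrt(s_r^2/n_r + s_c^2/n_c) = sqrt(2.40871e-09 + 3.10884e-09) = sqrt(5.51755e-09) = 7.42802e-05
|mean_r - mean_c| = 3.03571e-06
t = 3.03571e-06 / 7.42802e-05 = 0.04

0.04


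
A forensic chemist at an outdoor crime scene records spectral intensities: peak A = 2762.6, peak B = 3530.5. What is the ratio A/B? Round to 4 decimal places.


Spectral peak ratio:
Peak A = 2762.6 counts
Peak B = 3530.5 counts
Ratio = 2762.6 / 3530.5 = 0.7825

0.7825


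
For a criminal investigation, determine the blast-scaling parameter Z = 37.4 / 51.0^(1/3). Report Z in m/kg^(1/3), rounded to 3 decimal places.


Scaled distance calculation:
W^(1/3) = 51.0^(1/3) = 3.70843
Z = R / W^(1/3) = 37.4 / 3.70843
Z = 10.085 m/kg^(1/3)

10.085
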